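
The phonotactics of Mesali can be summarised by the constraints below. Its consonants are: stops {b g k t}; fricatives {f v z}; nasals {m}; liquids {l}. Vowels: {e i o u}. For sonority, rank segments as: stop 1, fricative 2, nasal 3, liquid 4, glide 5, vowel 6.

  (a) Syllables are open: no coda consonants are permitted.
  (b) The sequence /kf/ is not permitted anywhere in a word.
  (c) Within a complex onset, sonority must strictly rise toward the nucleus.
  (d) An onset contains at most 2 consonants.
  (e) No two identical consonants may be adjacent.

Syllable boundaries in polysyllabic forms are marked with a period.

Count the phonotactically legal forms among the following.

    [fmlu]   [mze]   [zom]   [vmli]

0

[fmlu] — violates constraint (d): syllable 1 onset /fml/ has 3 consonants (> 2) → phonotactically illegal
[mze] — violates constraint (c): syllable 1 onset /mz/: /m/ (nasal, 3) → /z/ (fricative, 2) does not rise → phonotactically illegal
[zom] — violates constraint (a): syllable 1 coda /m/ has 1 consonant (> 0) → phonotactically illegal
[vmli] — violates constraint (d): syllable 1 onset /vml/ has 3 consonants (> 2) → phonotactically illegal
No form is phonotactically legal → 0.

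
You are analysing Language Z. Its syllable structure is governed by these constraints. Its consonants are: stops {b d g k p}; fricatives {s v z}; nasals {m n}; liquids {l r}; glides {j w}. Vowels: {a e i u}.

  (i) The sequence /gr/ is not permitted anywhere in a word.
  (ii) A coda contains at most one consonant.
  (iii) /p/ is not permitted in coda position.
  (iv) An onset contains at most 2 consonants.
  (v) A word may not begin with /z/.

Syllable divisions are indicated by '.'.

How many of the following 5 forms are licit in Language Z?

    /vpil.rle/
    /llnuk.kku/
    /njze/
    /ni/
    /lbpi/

/vpil.rle/ — σ1 onset /vp/ (2C), coda /l/ ok; σ2 onset /rl/ (2C), coda /∅/ ok → licit
/llnuk.kku/ — violates constraint (iv): syllable 1 onset /lln/ has 3 consonants (> 2) → illicit
/njze/ — violates constraint (iv): syllable 1 onset /njz/ has 3 consonants (> 2) → illicit
/ni/ — σ1 onset /n/, coda /∅/ ok → licit
/lbpi/ — violates constraint (iv): syllable 1 onset /lbp/ has 3 consonants (> 2) → illicit
Licit: /vpil.rle/, /ni/ → 2.

2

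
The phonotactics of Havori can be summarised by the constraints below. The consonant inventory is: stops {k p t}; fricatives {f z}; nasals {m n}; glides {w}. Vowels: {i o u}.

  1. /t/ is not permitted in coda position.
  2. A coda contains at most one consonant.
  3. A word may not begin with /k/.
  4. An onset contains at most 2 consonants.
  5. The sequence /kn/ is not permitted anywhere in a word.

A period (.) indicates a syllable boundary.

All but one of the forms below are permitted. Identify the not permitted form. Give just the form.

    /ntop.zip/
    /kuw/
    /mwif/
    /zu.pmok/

/ntop.zip/ — σ1 onset /nt/ (2C), coda /p/ ok; σ2 onset /z/, coda /p/ ok → permitted
/kuw/ — violates constraint 3: word begins with /k/ → not permitted
/mwif/ — σ1 onset /mw/ (2C), coda /f/ ok → permitted
/zu.pmok/ — σ1 onset /z/, coda /∅/ ok; σ2 onset /pm/ (2C), coda /k/ ok → permitted

/kuw/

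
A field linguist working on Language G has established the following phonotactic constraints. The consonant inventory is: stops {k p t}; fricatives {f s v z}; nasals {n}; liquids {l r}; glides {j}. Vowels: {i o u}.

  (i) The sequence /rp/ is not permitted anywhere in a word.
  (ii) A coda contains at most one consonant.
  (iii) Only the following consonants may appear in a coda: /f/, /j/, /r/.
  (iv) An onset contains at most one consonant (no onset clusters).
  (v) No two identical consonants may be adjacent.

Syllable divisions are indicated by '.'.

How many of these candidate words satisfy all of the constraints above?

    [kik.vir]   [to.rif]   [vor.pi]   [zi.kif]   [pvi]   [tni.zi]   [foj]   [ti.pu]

[kik.vir] — violates constraint (iii): syllable 1 coda contains /k/, which is not a licensed coda consonant → ill-formed
[to.rif] — σ1 onset /t/, coda /∅/ ok; σ2 onset /r/, coda /f/ ok → well-formed
[vor.pi] — violates constraint (i): contains banned sequence /rp/ → ill-formed
[zi.kif] — σ1 onset /z/, coda /∅/ ok; σ2 onset /k/, coda /f/ ok → well-formed
[pvi] — violates constraint (iv): syllable 1 onset /pv/ has 2 consonants (> 1) → ill-formed
[tni.zi] — violates constraint (iv): syllable 1 onset /tn/ has 2 consonants (> 1) → ill-formed
[foj] — σ1 onset /f/, coda /j/ ok → well-formed
[ti.pu] — σ1 onset /t/, coda /∅/ ok; σ2 onset /p/, coda /∅/ ok → well-formed
Well-formed: [to.rif], [zi.kif], [foj], [ti.pu] → 4.

4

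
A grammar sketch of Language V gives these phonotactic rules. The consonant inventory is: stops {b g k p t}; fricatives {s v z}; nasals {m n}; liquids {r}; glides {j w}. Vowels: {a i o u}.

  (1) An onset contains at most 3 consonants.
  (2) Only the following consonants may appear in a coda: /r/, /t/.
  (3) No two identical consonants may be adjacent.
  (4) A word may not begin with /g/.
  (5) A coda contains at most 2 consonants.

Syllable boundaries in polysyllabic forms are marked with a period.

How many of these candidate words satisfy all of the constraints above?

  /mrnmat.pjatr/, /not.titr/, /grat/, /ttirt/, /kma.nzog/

/mrnmat.pjatr/ — violates constraint 1: syllable 1 onset /mrnm/ has 4 consonants (> 3) → ill-formed
/not.titr/ — violates constraint 3: adjacent identical consonants /tt/ → ill-formed
/grat/ — violates constraint 4: word begins with /g/ → ill-formed
/ttirt/ — violates constraint 3: adjacent identical consonants /tt/ → ill-formed
/kma.nzog/ — violates constraint 2: syllable 2 coda contains /g/, which is not a licensed coda consonant → ill-formed
No form is well-formed → 0.

0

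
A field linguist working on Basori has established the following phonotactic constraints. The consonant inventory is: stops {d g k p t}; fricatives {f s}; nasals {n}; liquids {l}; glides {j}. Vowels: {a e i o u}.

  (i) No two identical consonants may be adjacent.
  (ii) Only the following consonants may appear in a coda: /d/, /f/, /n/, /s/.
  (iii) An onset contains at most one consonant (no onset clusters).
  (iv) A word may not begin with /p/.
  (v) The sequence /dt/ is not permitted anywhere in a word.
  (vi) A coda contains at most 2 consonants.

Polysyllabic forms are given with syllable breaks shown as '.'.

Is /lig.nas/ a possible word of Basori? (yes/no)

no

/lig.nas/ — violates constraint (ii): syllable 1 coda contains /g/, which is not a licensed coda consonant → not permitted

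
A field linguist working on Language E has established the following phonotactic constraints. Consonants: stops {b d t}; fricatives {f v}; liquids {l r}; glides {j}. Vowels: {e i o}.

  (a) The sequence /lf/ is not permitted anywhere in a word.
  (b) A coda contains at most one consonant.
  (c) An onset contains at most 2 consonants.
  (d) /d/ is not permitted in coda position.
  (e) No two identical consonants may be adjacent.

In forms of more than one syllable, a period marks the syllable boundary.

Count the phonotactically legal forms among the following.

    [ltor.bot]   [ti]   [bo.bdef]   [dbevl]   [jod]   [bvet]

4

[ltor.bot] — σ1 onset /lt/ (2C), coda /r/ ok; σ2 onset /b/, coda /t/ ok → phonotactically legal
[ti] — σ1 onset /t/, coda /∅/ ok → phonotactically legal
[bo.bdef] — σ1 onset /b/, coda /∅/ ok; σ2 onset /bd/ (2C), coda /f/ ok → phonotactically legal
[dbevl] — violates constraint (b): syllable 1 coda /vl/ has 2 consonants (> 1) → phonotactically illegal
[jod] — violates constraint (d): syllable 1 coda contains /d/ → phonotactically illegal
[bvet] — σ1 onset /bv/ (2C), coda /t/ ok → phonotactically legal
Phonotactically legal: [ltor.bot], [ti], [bo.bdef], [bvet] → 4.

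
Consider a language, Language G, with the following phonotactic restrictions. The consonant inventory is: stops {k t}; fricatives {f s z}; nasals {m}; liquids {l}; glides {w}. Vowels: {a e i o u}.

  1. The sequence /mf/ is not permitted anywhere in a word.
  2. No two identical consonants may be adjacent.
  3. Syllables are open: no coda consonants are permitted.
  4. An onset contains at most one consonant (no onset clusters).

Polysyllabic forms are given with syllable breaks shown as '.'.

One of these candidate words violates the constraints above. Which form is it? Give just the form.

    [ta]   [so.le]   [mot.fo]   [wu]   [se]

[ta] — σ1 onset /t/, coda /∅/ ok → phonotactically legal
[so.le] — σ1 onset /s/, coda /∅/ ok; σ2 onset /l/, coda /∅/ ok → phonotactically legal
[mot.fo] — violates constraint 3: syllable 1 coda /t/ has 1 consonant (> 0) → phonotactically illegal
[wu] — σ1 onset /w/, coda /∅/ ok → phonotactically legal
[se] — σ1 onset /s/, coda /∅/ ok → phonotactically legal

[mot.fo]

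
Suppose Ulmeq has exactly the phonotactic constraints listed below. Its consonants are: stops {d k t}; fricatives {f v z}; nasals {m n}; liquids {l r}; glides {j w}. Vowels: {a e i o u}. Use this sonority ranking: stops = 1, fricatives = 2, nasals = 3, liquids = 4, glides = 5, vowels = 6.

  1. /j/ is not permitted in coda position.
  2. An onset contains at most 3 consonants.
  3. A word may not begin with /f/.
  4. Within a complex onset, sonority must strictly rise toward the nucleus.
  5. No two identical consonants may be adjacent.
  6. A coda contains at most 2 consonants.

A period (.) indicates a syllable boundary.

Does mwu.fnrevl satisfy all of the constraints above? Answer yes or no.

yes

mwu.fnrevl — σ1 onset /mw/ (3→5 rises), coda /∅/ ok; σ2 onset /fnr/ (2→3→4 rises), coda /vl/ (2C) ok → well-formed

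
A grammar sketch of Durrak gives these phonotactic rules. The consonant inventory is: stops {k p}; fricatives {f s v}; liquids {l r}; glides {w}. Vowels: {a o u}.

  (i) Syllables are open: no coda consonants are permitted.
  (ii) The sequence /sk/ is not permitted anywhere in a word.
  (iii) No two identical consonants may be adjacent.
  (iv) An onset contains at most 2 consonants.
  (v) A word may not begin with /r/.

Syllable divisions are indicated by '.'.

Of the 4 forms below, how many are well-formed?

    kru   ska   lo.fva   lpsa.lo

kru — σ1 onset /kr/ (2C), coda /∅/ ok → well-formed
ska — violates constraint (ii): contains banned sequence /sk/ → ill-formed
lo.fva — σ1 onset /l/, coda /∅/ ok; σ2 onset /fv/ (2C), coda /∅/ ok → well-formed
lpsa.lo — violates constraint (iv): syllable 1 onset /lps/ has 3 consonants (> 2) → ill-formed
Well-formed: kru, lo.fva → 2.

2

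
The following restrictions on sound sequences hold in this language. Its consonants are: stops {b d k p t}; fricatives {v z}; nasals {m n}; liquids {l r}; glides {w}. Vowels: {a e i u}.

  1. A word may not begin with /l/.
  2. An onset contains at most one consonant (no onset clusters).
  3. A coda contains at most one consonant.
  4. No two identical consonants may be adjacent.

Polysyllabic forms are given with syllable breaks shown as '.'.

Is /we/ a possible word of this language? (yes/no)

/we/ — σ1 onset /w/, coda /∅/ ok → permitted

yes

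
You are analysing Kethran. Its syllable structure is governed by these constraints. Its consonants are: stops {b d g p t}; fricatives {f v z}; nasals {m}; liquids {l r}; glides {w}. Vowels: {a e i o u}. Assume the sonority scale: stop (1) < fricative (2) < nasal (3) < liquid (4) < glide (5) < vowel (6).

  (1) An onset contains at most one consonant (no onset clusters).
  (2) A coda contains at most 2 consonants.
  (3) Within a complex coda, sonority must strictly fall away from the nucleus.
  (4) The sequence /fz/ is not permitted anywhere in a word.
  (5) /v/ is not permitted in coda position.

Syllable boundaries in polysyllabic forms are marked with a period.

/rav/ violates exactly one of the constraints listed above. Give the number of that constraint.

5

/rav/: syllable 1 coda contains /v/.
This is a violation of constraint 5: "/v/ is not permitted in coda position."
The remaining constraints (1, 2, 3, 4) are satisfied.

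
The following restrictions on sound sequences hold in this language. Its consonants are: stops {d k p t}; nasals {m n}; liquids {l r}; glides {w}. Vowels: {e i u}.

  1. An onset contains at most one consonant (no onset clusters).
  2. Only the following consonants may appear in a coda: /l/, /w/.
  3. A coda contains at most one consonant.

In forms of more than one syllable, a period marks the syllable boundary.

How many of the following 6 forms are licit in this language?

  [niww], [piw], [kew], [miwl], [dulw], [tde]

[niww] — violates constraint 3: syllable 1 coda /ww/ has 2 consonants (> 1) → illicit
[piw] — σ1 onset /p/, coda /w/ ok → licit
[kew] — σ1 onset /k/, coda /w/ ok → licit
[miwl] — violates constraint 3: syllable 1 coda /wl/ has 2 consonants (> 1) → illicit
[dulw] — violates constraint 3: syllable 1 coda /lw/ has 2 consonants (> 1) → illicit
[tde] — violates constraint 1: syllable 1 onset /td/ has 2 consonants (> 1) → illicit
Licit: [piw], [kew] → 2.

2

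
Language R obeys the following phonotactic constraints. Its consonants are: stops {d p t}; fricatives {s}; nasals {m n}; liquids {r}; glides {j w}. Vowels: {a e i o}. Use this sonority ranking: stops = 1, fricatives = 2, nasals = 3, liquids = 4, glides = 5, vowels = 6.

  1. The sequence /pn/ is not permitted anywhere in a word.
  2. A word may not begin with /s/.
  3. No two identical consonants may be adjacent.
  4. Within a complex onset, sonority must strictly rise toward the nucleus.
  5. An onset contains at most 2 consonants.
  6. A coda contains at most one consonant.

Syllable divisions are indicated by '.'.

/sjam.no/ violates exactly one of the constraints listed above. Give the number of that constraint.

2

/sjam.no/: word begins with /s/.
This is a violation of constraint 2: "A word may not begin with /s/."
The remaining constraints (1, 3, 4, 5, 6) are satisfied.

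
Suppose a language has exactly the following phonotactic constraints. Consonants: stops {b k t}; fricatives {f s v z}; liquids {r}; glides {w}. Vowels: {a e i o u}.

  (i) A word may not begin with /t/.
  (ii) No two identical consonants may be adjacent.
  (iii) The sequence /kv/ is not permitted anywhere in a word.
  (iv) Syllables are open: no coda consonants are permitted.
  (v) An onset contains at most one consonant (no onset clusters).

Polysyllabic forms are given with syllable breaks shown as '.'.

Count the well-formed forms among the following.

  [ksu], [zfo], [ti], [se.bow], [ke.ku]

[ksu] — violates constraint (v): syllable 1 onset /ks/ has 2 consonants (> 1) → ill-formed
[zfo] — violates constraint (v): syllable 1 onset /zf/ has 2 consonants (> 1) → ill-formed
[ti] — violates constraint (i): word begins with /t/ → ill-formed
[se.bow] — violates constraint (iv): syllable 2 coda /w/ has 1 consonant (> 0) → ill-formed
[ke.ku] — σ1 onset /k/, coda /∅/ ok; σ2 onset /k/, coda /∅/ ok → well-formed
Well-formed: [ke.ku] → 1.

1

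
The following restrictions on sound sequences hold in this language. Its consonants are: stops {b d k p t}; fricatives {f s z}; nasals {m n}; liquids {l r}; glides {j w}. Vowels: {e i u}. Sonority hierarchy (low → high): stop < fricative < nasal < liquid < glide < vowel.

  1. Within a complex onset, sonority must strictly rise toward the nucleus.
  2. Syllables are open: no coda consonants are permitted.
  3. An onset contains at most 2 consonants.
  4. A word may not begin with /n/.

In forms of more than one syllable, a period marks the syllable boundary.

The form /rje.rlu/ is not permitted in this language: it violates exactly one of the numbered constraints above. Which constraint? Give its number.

1

/rje.rlu/: syllable 2 onset /rl/: /r/ (liquid, 4) → /l/ (liquid, 4) does not rise.
This is a violation of constraint 1: "Within a complex onset, sonority must strictly rise toward the nucleus."
The remaining constraints (2, 3, 4) are satisfied.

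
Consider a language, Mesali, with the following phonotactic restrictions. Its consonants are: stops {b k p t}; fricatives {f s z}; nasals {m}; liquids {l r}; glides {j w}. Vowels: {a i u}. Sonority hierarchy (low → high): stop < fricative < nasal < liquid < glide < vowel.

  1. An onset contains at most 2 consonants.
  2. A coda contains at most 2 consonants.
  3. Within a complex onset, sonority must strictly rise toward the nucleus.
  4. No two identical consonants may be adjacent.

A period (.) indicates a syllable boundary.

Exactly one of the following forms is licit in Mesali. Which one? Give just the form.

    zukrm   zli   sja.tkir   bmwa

zukrm — violates constraint 2: syllable 1 coda /krm/ has 3 consonants (> 2) → illicit
zli — σ1 onset /zl/ (2→4 rises), coda /∅/ ok → licit
sja.tkir — violates constraint 3: syllable 2 onset /tk/: /t/ (stop, 1) → /k/ (stop, 1) does not rise → illicit
bmwa — violates constraint 1: syllable 1 onset /bmw/ has 3 consonants (> 2) → illicit

zli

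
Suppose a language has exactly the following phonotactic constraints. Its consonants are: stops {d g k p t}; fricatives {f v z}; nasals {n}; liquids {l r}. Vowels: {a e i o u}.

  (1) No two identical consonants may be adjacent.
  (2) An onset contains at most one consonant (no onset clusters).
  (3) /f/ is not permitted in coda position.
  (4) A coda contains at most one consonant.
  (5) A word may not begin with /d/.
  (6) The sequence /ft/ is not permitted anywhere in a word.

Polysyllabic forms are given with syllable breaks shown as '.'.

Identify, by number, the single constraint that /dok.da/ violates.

/dok.da/: word begins with /d/.
This is a violation of constraint 5: "A word may not begin with /d/."
The remaining constraints (1, 2, 3, 4, 6) are satisfied.

5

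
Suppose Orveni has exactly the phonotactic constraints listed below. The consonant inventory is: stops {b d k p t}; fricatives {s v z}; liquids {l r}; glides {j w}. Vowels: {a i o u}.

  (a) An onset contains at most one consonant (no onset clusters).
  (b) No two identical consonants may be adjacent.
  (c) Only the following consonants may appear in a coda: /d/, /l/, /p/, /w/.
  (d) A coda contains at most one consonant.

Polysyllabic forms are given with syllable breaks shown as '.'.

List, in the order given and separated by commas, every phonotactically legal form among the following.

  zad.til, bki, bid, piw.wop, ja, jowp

zad.til, bid, ja

zad.til — σ1 onset /z/, coda /d/ ok; σ2 onset /t/, coda /l/ ok → phonotactically legal
bki — violates constraint (a): syllable 1 onset /bk/ has 2 consonants (> 1) → phonotactically illegal
bid — σ1 onset /b/, coda /d/ ok → phonotactically legal
piw.wop — violates constraint (b): adjacent identical consonants /ww/ → phonotactically illegal
ja — σ1 onset /j/, coda /∅/ ok → phonotactically legal
jowp — violates constraint (d): syllable 1 coda /wp/ has 2 consonants (> 1) → phonotactically illegal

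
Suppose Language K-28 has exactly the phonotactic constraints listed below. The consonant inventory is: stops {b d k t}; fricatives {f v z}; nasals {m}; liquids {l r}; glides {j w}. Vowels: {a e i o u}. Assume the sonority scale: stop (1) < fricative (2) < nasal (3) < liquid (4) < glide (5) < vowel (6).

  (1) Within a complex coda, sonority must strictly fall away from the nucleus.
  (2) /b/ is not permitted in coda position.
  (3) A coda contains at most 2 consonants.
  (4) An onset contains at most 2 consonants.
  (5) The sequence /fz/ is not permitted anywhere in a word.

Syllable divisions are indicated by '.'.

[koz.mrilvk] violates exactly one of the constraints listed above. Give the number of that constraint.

3

[koz.mrilvk]: syllable 2 coda /lvk/ has 3 consonants (> 2).
This is a violation of constraint 3: "A coda contains at most 2 consonants."
The remaining constraints (1, 2, 4, 5) are satisfied.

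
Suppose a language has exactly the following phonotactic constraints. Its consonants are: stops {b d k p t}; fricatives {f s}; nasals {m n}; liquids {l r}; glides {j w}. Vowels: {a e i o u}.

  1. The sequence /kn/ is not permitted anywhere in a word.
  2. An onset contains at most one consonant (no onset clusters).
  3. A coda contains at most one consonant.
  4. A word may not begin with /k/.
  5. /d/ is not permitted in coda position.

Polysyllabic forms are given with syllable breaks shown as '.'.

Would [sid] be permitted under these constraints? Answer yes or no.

no

[sid] — violates constraint 5: syllable 1 coda contains /d/ → not permitted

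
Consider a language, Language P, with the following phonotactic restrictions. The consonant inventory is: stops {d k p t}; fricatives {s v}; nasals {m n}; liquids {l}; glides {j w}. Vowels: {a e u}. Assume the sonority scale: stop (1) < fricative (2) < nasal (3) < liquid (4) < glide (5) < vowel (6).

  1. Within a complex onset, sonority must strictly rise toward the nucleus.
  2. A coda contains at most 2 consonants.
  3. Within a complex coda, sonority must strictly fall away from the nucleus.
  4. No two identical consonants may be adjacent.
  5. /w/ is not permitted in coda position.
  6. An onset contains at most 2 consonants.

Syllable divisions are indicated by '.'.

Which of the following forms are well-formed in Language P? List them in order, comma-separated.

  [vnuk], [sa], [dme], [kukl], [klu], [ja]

[vnuk], [sa], [dme], [klu], [ja]

[vnuk] — σ1 onset /vn/ (2→3 rises), coda /k/ ok → well-formed
[sa] — σ1 onset /s/, coda /∅/ ok → well-formed
[dme] — σ1 onset /dm/ (1→3 rises), coda /∅/ ok → well-formed
[kukl] — violates constraint 3: syllable 1 coda /kl/: /k/ (stop, 1) → /l/ (liquid, 4) does not fall → ill-formed
[klu] — σ1 onset /kl/ (1→4 rises), coda /∅/ ok → well-formed
[ja] — σ1 onset /j/, coda /∅/ ok → well-formed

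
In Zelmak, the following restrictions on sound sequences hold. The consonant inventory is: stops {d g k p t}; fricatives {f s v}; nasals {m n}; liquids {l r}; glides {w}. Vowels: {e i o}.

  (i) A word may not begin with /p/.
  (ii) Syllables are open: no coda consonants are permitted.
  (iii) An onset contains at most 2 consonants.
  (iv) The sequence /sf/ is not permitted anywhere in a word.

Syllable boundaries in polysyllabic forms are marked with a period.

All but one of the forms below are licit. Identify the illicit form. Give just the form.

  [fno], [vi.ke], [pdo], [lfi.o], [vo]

[pdo]

[fno] — σ1 onset /fn/ (2C), coda /∅/ ok → licit
[vi.ke] — σ1 onset /v/, coda /∅/ ok; σ2 onset /k/, coda /∅/ ok → licit
[pdo] — violates constraint (i): word begins with /p/ → illicit
[lfi.o] — σ1 onset /lf/ (2C), coda /∅/ ok; σ2 onset /∅/, coda /∅/ ok → licit
[vo] — σ1 onset /v/, coda /∅/ ok → licit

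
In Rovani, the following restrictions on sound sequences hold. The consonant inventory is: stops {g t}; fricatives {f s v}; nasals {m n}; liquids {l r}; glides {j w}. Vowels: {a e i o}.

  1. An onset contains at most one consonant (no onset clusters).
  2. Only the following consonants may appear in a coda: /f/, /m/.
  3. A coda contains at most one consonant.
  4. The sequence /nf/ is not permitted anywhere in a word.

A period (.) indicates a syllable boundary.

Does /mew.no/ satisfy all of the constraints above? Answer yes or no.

no

/mew.no/ — violates constraint 2: syllable 1 coda contains /w/, which is not a licensed coda consonant → illicit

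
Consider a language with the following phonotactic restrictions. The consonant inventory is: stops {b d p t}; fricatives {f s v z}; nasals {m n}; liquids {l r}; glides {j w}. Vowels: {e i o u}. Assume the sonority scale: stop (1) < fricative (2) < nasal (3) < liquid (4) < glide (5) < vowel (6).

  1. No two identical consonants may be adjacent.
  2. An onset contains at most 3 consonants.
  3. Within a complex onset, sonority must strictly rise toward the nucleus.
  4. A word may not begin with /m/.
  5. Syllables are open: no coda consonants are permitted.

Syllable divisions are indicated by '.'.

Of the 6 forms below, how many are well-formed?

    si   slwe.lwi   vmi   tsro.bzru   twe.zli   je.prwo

6

si — σ1 onset /s/, coda /∅/ ok → well-formed
slwe.lwi — σ1 onset /slw/ (2→4→5 rises), coda /∅/ ok; σ2 onset /lw/ (4→5 rises), coda /∅/ ok → well-formed
vmi — σ1 onset /vm/ (2→3 rises), coda /∅/ ok → well-formed
tsro.bzru — σ1 onset /tsr/ (1→2→4 rises), coda /∅/ ok; σ2 onset /bzr/ (1→2→4 rises), coda /∅/ ok → well-formed
twe.zli — σ1 onset /tw/ (1→5 rises), coda /∅/ ok; σ2 onset /zl/ (2→4 rises), coda /∅/ ok → well-formed
je.prwo — σ1 onset /j/, coda /∅/ ok; σ2 onset /prw/ (1→4→5 rises), coda /∅/ ok → well-formed
Well-formed: si, slwe.lwi, vmi, tsro.bzru, twe.zli, je.prwo → 6.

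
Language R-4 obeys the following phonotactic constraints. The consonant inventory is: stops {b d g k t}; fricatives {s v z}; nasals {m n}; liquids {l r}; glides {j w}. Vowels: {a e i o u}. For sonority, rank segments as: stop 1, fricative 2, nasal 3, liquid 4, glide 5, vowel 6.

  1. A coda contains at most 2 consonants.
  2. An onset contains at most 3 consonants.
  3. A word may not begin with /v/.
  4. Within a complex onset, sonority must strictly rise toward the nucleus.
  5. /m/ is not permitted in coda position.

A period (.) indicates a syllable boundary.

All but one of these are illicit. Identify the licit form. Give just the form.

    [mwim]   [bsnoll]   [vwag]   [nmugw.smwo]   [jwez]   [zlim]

[mwim] — violates constraint 5: syllable 1 coda contains /m/ → illicit
[bsnoll] — σ1 onset /bsn/ (1→2→3 rises), coda /ll/ (2C) ok → licit
[vwag] — violates constraint 3: word begins with /v/ → illicit
[nmugw.smwo] — violates constraint 4: syllable 1 onset /nm/: /n/ (nasal, 3) → /m/ (nasal, 3) does not rise → illicit
[jwez] — violates constraint 4: syllable 1 onset /jw/: /j/ (glide, 5) → /w/ (glide, 5) does not rise → illicit
[zlim] — violates constraint 5: syllable 1 coda contains /m/ → illicit

[bsnoll]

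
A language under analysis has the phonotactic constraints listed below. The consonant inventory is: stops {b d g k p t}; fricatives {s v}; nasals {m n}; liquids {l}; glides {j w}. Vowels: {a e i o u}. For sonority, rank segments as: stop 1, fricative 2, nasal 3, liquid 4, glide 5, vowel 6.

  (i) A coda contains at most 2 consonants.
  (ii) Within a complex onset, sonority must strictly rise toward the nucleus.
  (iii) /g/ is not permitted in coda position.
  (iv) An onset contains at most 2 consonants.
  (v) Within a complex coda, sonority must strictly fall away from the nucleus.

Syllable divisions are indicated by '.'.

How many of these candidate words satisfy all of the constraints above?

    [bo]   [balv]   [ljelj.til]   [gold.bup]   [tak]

4

[bo] — σ1 onset /b/, coda /∅/ ok → licit
[balv] — σ1 onset /b/, coda /lv/ (4→2 falls) ok → licit
[ljelj.til] — violates constraint (v): syllable 1 coda /lj/: /l/ (liquid, 4) → /j/ (glide, 5) does not fall → illicit
[gold.bup] — σ1 onset /g/, coda /ld/ (4→1 falls) ok; σ2 onset /b/, coda /p/ ok → licit
[tak] — σ1 onset /t/, coda /k/ ok → licit
Licit: [bo], [balv], [gold.bup], [tak] → 4.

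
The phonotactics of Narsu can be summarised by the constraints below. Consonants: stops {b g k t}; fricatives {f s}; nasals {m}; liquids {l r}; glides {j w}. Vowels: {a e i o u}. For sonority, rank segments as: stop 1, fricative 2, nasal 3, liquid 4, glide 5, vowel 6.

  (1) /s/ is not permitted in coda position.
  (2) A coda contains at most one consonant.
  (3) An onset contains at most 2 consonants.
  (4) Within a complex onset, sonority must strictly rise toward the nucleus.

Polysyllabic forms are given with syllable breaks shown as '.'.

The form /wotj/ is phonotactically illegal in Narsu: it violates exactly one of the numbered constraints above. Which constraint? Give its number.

2

/wotj/: syllable 1 coda /tj/ has 2 consonants (> 1).
This is a violation of constraint 2: "A coda contains at most one consonant."
The remaining constraints (1, 3, 4) are satisfied.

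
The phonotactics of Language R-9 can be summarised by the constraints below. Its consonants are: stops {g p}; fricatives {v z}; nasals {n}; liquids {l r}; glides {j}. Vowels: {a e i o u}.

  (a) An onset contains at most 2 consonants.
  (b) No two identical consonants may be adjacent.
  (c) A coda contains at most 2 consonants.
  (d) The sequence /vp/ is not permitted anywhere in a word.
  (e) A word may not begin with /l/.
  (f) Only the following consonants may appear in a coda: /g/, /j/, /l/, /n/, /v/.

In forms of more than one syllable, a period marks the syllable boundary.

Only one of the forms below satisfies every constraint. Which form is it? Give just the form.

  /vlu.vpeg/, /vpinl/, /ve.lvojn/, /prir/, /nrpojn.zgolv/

/vlu.vpeg/ — violates constraint (d): contains banned sequence /vp/ → illicit
/vpinl/ — violates constraint (d): contains banned sequence /vp/ → illicit
/ve.lvojn/ — σ1 onset /v/, coda /∅/ ok; σ2 onset /lv/ (2C), coda /jn/ (2C) ok → licit
/prir/ — violates constraint (f): syllable 1 coda contains /r/, which is not a licensed coda consonant → illicit
/nrpojn.zgolv/ — violates constraint (a): syllable 1 onset /nrp/ has 3 consonants (> 2) → illicit

/ve.lvojn/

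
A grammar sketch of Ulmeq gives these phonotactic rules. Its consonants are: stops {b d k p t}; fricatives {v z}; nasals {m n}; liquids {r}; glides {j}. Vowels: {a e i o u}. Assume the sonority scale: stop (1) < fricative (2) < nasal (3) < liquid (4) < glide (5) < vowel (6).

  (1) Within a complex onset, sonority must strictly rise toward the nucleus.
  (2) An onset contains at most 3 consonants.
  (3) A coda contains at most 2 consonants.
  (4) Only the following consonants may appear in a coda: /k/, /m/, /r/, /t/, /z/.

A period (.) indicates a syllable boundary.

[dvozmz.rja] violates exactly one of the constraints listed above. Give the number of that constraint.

3

[dvozmz.rja]: syllable 1 coda /zmz/ has 3 consonants (> 2).
This is a violation of constraint 3: "A coda contains at most 2 consonants."
The remaining constraints (1, 2, 4) are satisfied.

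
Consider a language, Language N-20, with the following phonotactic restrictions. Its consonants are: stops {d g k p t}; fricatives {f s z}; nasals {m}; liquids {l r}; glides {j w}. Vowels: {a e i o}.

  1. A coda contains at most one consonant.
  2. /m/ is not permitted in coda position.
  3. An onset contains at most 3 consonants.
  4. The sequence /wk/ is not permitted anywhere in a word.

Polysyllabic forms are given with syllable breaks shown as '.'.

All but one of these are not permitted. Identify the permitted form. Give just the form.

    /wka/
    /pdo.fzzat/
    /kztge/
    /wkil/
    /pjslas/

/wka/ — violates constraint 4: contains banned sequence /wk/ → not permitted
/pdo.fzzat/ — σ1 onset /pd/ (2C), coda /∅/ ok; σ2 onset /fzz/ (3C), coda /t/ ok → permitted
/kztge/ — violates constraint 3: syllable 1 onset /kztg/ has 4 consonants (> 3) → not permitted
/wkil/ — violates constraint 4: contains banned sequence /wk/ → not permitted
/pjslas/ — violates constraint 3: syllable 1 onset /pjsl/ has 4 consonants (> 3) → not permitted

/pdo.fzzat/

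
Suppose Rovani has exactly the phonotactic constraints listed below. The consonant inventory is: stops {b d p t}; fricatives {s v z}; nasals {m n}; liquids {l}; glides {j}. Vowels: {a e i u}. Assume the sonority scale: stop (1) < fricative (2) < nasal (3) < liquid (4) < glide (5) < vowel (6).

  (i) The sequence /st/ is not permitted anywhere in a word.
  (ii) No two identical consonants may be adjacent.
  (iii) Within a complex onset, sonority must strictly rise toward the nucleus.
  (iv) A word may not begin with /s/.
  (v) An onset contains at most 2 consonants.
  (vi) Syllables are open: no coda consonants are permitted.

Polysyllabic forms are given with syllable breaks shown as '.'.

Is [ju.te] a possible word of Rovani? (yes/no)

[ju.te] — σ1 onset /j/, coda /∅/ ok; σ2 onset /t/, coda /∅/ ok → licit

yes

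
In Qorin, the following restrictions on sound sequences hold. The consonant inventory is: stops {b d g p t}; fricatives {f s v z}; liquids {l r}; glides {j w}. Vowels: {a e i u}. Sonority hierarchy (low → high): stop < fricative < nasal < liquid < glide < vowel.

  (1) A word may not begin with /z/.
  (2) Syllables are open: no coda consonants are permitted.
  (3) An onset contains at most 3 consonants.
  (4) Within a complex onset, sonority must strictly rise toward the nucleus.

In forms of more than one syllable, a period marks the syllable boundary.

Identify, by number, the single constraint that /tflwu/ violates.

3

/tflwu/: syllable 1 onset /tflw/ has 4 consonants (> 3).
This is a violation of constraint 3: "An onset contains at most 3 consonants."
The remaining constraints (1, 2, 4) are satisfied.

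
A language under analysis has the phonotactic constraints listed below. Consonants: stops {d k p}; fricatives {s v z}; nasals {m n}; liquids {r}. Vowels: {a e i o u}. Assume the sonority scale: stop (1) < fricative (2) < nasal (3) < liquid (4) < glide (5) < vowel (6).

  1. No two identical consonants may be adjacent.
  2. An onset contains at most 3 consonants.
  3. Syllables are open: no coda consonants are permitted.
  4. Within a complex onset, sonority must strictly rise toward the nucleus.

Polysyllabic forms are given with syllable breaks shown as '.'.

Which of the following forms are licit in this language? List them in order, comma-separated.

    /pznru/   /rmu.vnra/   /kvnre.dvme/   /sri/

/sri/

/pznru/ — violates constraint 2: syllable 1 onset /pznr/ has 4 consonants (> 3) → illicit
/rmu.vnra/ — violates constraint 4: syllable 1 onset /rm/: /r/ (liquid, 4) → /m/ (nasal, 3) does not rise → illicit
/kvnre.dvme/ — violates constraint 2: syllable 1 onset /kvnr/ has 4 consonants (> 3) → illicit
/sri/ — σ1 onset /sr/ (2→4 rises), coda /∅/ ok → licit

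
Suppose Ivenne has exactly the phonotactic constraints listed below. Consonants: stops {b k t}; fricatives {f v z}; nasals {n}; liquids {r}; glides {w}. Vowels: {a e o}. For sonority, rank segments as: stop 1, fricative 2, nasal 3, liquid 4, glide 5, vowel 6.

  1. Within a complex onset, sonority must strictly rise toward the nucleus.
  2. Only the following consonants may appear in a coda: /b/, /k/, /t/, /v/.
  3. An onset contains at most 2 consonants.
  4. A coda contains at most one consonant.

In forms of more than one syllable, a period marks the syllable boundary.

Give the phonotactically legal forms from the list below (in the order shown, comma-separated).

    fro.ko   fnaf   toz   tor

fro.ko

fro.ko — σ1 onset /fr/ (2→4 rises), coda /∅/ ok; σ2 onset /k/, coda /∅/ ok → phonotactically legal
fnaf — violates constraint 2: syllable 1 coda contains /f/, which is not a licensed coda consonant → phonotactically illegal
toz — violates constraint 2: syllable 1 coda contains /z/, which is not a licensed coda consonant → phonotactically illegal
tor — violates constraint 2: syllable 1 coda contains /r/, which is not a licensed coda consonant → phonotactically illegal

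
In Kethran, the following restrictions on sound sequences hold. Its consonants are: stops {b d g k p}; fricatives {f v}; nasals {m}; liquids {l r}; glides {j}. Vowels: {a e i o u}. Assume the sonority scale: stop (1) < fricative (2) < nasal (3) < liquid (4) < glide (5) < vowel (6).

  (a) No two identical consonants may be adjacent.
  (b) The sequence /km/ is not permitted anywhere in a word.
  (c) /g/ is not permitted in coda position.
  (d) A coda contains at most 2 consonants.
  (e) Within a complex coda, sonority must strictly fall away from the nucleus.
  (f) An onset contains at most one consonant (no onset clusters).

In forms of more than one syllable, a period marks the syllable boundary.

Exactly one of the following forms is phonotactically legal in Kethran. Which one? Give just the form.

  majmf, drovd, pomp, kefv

pomp

majmf — violates constraint (d): syllable 1 coda /jmf/ has 3 consonants (> 2) → phonotactically illegal
drovd — violates constraint (f): syllable 1 onset /dr/ has 2 consonants (> 1) → phonotactically illegal
pomp — σ1 onset /p/, coda /mp/ (3→1 falls) ok → phonotactically legal
kefv — violates constraint (e): syllable 1 coda /fv/: /f/ (fricative, 2) → /v/ (fricative, 2) does not fall → phonotactically illegal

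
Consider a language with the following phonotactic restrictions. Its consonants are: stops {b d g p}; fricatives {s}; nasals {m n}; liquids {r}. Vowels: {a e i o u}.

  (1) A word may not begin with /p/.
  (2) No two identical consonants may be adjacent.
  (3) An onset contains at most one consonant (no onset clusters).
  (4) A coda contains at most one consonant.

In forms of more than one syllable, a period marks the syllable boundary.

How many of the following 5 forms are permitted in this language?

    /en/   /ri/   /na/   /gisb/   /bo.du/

4

/en/ — σ1 onset /∅/, coda /n/ ok → permitted
/ri/ — σ1 onset /r/, coda /∅/ ok → permitted
/na/ — σ1 onset /n/, coda /∅/ ok → permitted
/gisb/ — violates constraint 4: syllable 1 coda /sb/ has 2 consonants (> 1) → not permitted
/bo.du/ — σ1 onset /b/, coda /∅/ ok; σ2 onset /d/, coda /∅/ ok → permitted
Permitted: /en/, /ri/, /na/, /bo.du/ → 4.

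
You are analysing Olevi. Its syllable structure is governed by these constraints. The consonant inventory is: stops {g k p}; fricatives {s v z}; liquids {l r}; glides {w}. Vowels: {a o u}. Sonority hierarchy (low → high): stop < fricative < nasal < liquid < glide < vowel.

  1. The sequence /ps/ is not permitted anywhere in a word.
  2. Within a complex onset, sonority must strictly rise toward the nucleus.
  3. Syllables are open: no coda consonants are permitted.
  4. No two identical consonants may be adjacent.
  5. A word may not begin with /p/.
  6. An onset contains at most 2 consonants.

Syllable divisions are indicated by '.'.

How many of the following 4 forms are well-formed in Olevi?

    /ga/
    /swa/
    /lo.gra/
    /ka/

4

/ga/ — σ1 onset /g/, coda /∅/ ok → well-formed
/swa/ — σ1 onset /sw/ (2→5 rises), coda /∅/ ok → well-formed
/lo.gra/ — σ1 onset /l/, coda /∅/ ok; σ2 onset /gr/ (1→4 rises), coda /∅/ ok → well-formed
/ka/ — σ1 onset /k/, coda /∅/ ok → well-formed
Well-formed: /ga/, /swa/, /lo.gra/, /ka/ → 4.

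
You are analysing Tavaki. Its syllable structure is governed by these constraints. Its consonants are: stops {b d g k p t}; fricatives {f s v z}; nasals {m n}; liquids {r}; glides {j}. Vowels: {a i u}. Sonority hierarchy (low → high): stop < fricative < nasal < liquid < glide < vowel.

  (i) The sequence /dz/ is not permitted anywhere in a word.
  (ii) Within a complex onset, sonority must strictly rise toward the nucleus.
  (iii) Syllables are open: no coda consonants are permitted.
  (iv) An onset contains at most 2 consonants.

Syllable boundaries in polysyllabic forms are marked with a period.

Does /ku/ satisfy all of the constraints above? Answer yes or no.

yes

/ku/ — σ1 onset /k/, coda /∅/ ok → permitted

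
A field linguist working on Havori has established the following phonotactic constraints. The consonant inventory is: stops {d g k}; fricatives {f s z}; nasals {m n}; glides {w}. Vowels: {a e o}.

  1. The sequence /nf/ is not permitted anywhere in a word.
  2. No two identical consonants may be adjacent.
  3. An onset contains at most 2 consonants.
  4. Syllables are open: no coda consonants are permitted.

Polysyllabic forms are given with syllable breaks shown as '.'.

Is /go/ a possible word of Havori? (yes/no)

/go/ — σ1 onset /g/, coda /∅/ ok → permitted

yes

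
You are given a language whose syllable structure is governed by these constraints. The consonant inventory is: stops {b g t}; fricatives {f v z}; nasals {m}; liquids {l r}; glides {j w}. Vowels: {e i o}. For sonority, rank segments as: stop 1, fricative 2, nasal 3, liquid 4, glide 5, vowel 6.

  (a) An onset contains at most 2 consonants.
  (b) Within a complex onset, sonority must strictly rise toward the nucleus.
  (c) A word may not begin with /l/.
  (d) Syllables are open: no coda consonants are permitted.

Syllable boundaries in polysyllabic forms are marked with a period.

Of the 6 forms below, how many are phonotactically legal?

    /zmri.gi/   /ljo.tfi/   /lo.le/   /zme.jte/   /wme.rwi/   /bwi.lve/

0

/zmri.gi/ — violates constraint (a): syllable 1 onset /zmr/ has 3 consonants (> 2) → phonotactically illegal
/ljo.tfi/ — violates constraint (c): word begins with /l/ → phonotactically illegal
/lo.le/ — violates constraint (c): word begins with /l/ → phonotactically illegal
/zme.jte/ — violates constraint (b): syllable 2 onset /jt/: /j/ (glide, 5) → /t/ (stop, 1) does not rise → phonotactically illegal
/wme.rwi/ — violates constraint (b): syllable 1 onset /wm/: /w/ (glide, 5) → /m/ (nasal, 3) does not rise → phonotactically illegal
/bwi.lve/ — violates constraint (b): syllable 2 onset /lv/: /l/ (liquid, 4) → /v/ (fricative, 2) does not rise → phonotactically illegal
No form is phonotactically legal → 0.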